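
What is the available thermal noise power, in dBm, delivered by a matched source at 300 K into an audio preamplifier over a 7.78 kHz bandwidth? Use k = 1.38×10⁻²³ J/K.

−134.9 dBm

P_n = kTB = 1.38×10⁻²³ × 300 × 7.78×10³ = 3.22×10⁻¹⁷ W
In dBm: 10 log₁₀(3.22×10⁻¹⁷ / 10⁻³) = −134.9 dBm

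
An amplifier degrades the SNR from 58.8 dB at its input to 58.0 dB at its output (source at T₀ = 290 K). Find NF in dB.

NF (dB) = SNR_in(dB) − SNR_out(dB) when the source is at T₀
NF = 58.8 − 58.0 = 0.8 dB

0.8 dB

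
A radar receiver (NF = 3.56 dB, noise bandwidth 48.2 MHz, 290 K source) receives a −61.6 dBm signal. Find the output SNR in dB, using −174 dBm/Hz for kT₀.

Noise floor: N = −174 + 10 log₁₀(B) + NF
10 log₁₀(4.82×10⁷) = 76.83 dB
N = −174 + 76.83 + 3.56 = −93.61 dBm
SNR = P_sig − N = −61.6 − (−93.61) = 32.01 dB → 32.0 dB

32.0 dB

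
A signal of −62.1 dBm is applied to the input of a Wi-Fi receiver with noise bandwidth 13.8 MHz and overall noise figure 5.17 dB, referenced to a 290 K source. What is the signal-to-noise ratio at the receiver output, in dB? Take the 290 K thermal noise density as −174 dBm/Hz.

35.3 dB

Noise floor: N = −174 + 10 log₁₀(B) + NF
10 log₁₀(1.38×10⁷) = 71.4 dB
N = −174 + 71.4 + 5.17 = −97.43 dBm
SNR = P_sig − N = −62.1 − (−97.43) = 35.33 dB → 35.3 dB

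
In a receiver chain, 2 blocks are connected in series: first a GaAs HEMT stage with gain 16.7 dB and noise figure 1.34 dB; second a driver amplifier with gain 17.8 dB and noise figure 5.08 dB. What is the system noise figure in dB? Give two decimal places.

Convert to linear (a loss of L dB is a gain of −L dB): F_i = 10^(NF_i/10), G_i = 10^(G_i,dB/10)
  Stage 1: F_1 = 10^(1.34/10) = 1.361, G_1 = 10^(16.7/10) = 46.77
  Stage 2: F_2 = 10^(5.08/10) = 3.221, G_2 = 10^(17.8/10) = 60.26
Friis cascade:
  F = 1.361 + (3.221 − 1)/46.77 = 1.409
NF = 10 log₁₀(1.409) = 1.49 dB

1.49 dB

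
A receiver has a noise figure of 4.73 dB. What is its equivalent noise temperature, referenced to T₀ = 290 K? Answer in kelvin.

572 K

F = 10^(4.73/10) = 2.97167
T_e = (F − 1)·T₀ = (2.97167 − 1) × 290 = 572 K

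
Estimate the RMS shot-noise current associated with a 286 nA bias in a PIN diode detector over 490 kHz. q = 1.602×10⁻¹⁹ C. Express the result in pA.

I_n = √(2qI·B)
2qI·B = 2 × 1.602×10⁻¹⁹ × 2.86×10⁻⁷ × 4.90×10⁵ = 4.49×10⁻²⁰ A²
I_n = √(4.49×10⁻²⁰) = 2.12×10⁻¹⁰ A = 212 pA

212 pA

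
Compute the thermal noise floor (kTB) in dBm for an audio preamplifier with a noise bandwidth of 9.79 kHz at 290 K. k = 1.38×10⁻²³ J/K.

−134.1 dBm

P_n = kTB = 1.38×10⁻²³ × 290 × 9.79×10³ = 3.92×10⁻¹⁷ W
In dBm: 10 log₁₀(3.92×10⁻¹⁷ / 10⁻³) = −134.1 dBm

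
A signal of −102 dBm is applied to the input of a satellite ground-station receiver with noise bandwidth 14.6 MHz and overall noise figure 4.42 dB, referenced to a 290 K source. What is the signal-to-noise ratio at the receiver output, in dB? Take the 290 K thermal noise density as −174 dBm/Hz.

Noise floor: N = −174 + 10 log₁₀(B) + NF
10 log₁₀(1.46×10⁷) = 71.64 dB
N = −174 + 71.64 + 4.42 = −97.94 dBm
SNR = P_sig − N = −102 − (−97.94) = −4.06 dB → −4.1 dB

−4.1 dB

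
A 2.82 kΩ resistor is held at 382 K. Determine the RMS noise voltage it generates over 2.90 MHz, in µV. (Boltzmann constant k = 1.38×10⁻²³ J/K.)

13.1 µV

V_n = √(4kTRB)
4kTRB = 4 × 1.38×10⁻²³ × 382 × 2.82×10³ × 2.90×10⁶ = 1.72×10⁻¹⁰ V²
V_n = √(1.72×10⁻¹⁰) = 1.31×10⁻⁵ V = 13.1 µV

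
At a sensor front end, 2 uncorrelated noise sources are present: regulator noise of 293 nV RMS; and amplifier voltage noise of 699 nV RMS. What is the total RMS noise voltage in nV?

Uncorrelated sources add in power (mean-square): V_tot = √(ΣV_i²)
V_tot = √[(2.93×10⁻⁷)² + (6.99×10⁻⁷)²] = 7.58×10⁻⁷ V = 758 nV

758 nV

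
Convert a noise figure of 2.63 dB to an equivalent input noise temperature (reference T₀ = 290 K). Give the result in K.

F = 10^(2.63/10) = 1.83231
T_e = (F − 1)·T₀ = (1.83231 − 1) × 290 = 241 K

241 K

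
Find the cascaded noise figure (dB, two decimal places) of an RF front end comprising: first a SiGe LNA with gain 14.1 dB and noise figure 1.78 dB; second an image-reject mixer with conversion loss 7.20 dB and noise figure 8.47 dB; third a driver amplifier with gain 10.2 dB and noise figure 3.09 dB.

2.91 dB

Convert to linear (a loss of L dB is a gain of −L dB): F_i = 10^(NF_i/10), G_i = 10^(G_i,dB/10)
  Stage 1: F_1 = 10^(1.78/10) = 1.507, G_1 = 10^(14.1/10) = 25.70
  Stage 2: F_2 = 10^(8.47/10) = 7.031, G_2 = 10^(−7.20/10) = 0.1905
  Stage 3: F_3 = 10^(3.09/10) = 2.037, G_3 = 10^(10.2/10) = 10.47
Friis cascade:
  F = 1.507 + (7.031 − 1)/25.70 + (2.037 − 1)/4.898 = 1.953
NF = 10 log₁₀(1.953) = 2.91 dB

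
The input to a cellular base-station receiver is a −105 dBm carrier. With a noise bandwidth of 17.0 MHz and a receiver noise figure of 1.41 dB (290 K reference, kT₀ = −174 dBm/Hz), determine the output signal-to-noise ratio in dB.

−4.7 dB

Noise floor: N = −174 + 10 log₁₀(B) + NF
10 log₁₀(1.70×10⁷) = 72.3 dB
N = −174 + 72.3 + 1.41 = −100.29 dBm
SNR = P_sig − N = −105 − (−100.29) = −4.71 dB → −4.7 dB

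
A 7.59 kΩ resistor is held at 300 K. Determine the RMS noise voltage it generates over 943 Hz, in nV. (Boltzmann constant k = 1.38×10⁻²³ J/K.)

344 nV

V_n = √(4kTRB)
4kTRB = 4 × 1.38×10⁻²³ × 300 × 7.59×10³ × 9.43×10² = 1.19×10⁻¹³ V²
V_n = √(1.19×10⁻¹³) = 3.44×10⁻⁷ V = 344 nV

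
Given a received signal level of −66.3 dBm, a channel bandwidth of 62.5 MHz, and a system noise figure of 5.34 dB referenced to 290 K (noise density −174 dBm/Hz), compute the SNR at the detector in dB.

Noise floor: N = −174 + 10 log₁₀(B) + NF
10 log₁₀(6.25×10⁷) = 77.96 dB
N = −174 + 77.96 + 5.34 = −90.70 dBm
SNR = P_sig − N = −66.3 − (−90.70) = 24.40 dB → 24.4 dB

24.4 dB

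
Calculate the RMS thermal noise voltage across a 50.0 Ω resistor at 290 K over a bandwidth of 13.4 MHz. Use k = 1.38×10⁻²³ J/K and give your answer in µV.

3.27 µV

V_n = √(4kTRB)
4kTRB = 4 × 1.38×10⁻²³ × 290 × 5.00×10¹ × 1.34×10⁷ = 1.07×10⁻¹¹ V²
V_n = √(1.07×10⁻¹¹) = 3.27×10⁻⁶ V = 3.27 µV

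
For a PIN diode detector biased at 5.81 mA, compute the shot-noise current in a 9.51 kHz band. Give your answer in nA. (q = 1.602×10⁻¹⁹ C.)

I_n = √(2qI·B)
2qI·B = 2 × 1.602×10⁻¹⁹ × 5.81×10⁻³ × 9.51×10³ = 1.77×10⁻¹⁷ A²
I_n = √(1.77×10⁻¹⁷) = 4.21×10⁻⁹ A = 4.21 nA

4.21 nA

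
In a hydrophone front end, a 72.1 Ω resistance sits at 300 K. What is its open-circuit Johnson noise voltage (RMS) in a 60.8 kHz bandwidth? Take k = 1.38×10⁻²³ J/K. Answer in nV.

269 nV

V_n = √(4kTRB)
4kTRB = 4 × 1.38×10⁻²³ × 300 × 7.21×10¹ × 6.08×10⁴ = 7.26×10⁻¹⁴ V²
V_n = √(7.26×10⁻¹⁴) = 2.69×10⁻⁷ V = 269 nV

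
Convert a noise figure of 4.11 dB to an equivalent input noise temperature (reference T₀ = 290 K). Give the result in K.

457 K

F = 10^(4.11/10) = 2.57632
T_e = (F − 1)·T₀ = (2.57632 − 1) × 290 = 457 K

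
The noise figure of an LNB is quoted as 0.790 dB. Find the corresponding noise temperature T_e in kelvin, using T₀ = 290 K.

57.9 K

F = 10^(0.790/10) = 1.1995
T_e = (F − 1)·T₀ = (1.1995 − 1) × 290 = 57.9 K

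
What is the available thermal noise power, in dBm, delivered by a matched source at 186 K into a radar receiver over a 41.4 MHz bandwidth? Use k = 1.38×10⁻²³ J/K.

P_n = kTB = 1.38×10⁻²³ × 186 × 4.14×10⁷ = 1.06×10⁻¹³ W
In dBm: 10 log₁₀(1.06×10⁻¹³ / 10⁻³) = −99.7 dBm

−99.7 dBm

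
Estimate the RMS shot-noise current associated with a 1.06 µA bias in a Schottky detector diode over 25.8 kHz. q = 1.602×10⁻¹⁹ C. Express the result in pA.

93.6 pA

I_n = √(2qI·B)
2qI·B = 2 × 1.602×10⁻¹⁹ × 1.06×10⁻⁶ × 2.58×10⁴ = 8.76×10⁻²¹ A²
I_n = √(8.76×10⁻²¹) = 9.36×10⁻¹¹ A = 93.6 pA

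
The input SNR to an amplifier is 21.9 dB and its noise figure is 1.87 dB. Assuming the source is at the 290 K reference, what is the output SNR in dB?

20.03 dB

By definition F = SNR_in/SNR_out, so in dB: SNR_out = SNR_in − NF
SNR_out = 21.9 − 1.87 = 20.03 dB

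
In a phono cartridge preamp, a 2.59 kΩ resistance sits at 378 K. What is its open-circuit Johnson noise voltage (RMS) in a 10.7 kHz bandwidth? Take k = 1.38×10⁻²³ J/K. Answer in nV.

760 nV

V_n = √(4kTRB)
4kTRB = 4 × 1.38×10⁻²³ × 378 × 2.59×10³ × 1.07×10⁴ = 5.78×10⁻¹³ V²
V_n = √(5.78×10⁻¹³) = 7.60×10⁻⁷ V = 760 nV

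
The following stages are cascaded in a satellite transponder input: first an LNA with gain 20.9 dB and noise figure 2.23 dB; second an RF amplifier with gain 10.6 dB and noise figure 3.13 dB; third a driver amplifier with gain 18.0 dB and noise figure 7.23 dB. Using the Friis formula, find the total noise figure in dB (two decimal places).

2.26 dB

Convert to linear (a loss of L dB is a gain of −L dB): F_i = 10^(NF_i/10), G_i = 10^(G_i,dB/10)
  Stage 1: F_1 = 10^(2.23/10) = 1.671, G_1 = 10^(20.9/10) = 123.0
  Stage 2: F_2 = 10^(3.13/10) = 2.056, G_2 = 10^(10.6/10) = 11.48
  Stage 3: F_3 = 10^(7.23/10) = 5.284, G_3 = 10^(18.0/10) = 63.10
Friis cascade:
  F = 1.671 + (2.056 − 1)/123.0 + (5.284 − 1)/1413 = 1.683
NF = 10 log₁₀(1.683) = 2.26 dB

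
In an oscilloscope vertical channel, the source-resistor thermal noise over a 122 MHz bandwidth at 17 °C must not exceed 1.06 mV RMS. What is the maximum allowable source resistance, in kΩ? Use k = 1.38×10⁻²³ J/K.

T = 17 °C + 273.15 = 290.15 K
Johnson–Nyquist: V_n = √(4kTRB) ⇒ R = V_n² / (4kTB)
4kTB = 4 × 1.38×10⁻²³ × 290.15 × 1.22×10⁸ = 1.95×10⁻¹²
R = (1.06×10⁻³)² / 1.95×10⁻¹² = 5.75×10⁵ Ω = 575 kΩ

575 kΩ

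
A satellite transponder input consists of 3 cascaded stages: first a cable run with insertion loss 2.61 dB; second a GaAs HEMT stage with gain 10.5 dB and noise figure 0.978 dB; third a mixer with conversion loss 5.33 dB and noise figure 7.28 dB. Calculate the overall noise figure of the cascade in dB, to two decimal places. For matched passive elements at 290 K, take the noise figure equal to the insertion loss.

Convert to linear (a loss of L dB is a gain of −L dB): F_i = 10^(NF_i/10), G_i = 10^(G_i,dB/10)
  Stage 1: F_1 = 10^(2.61/10) = 1.824, G_1 = 10^(−2.61/10) = 0.5483
  Stage 2: F_2 = 10^(0.978/10) = 1.253, G_2 = 10^(10.5/10) = 11.22
  Stage 3: F_3 = 10^(7.28/10) = 5.346, G_3 = 10^(−5.33/10) = 0.2931
Friis cascade:
  F = 1.824 + (1.253 − 1)/0.5483 + (5.346 − 1)/6.152 = 2.991
NF = 10 log₁₀(2.991) = 4.76 dB

4.76 dB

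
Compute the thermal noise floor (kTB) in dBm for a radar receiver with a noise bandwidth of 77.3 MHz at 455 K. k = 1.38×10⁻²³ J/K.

P_n = kTB = 1.38×10⁻²³ × 455 × 7.73×10⁷ = 4.85×10⁻¹³ W
In dBm: 10 log₁₀(4.85×10⁻¹³ / 10⁻³) = −93.1 dBm

−93.1 dBm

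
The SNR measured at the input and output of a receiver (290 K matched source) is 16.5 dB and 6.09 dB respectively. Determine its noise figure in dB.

10.41 dB

NF (dB) = SNR_in(dB) − SNR_out(dB) when the source is at T₀
NF = 16.5 − 6.09 = 10.41 dB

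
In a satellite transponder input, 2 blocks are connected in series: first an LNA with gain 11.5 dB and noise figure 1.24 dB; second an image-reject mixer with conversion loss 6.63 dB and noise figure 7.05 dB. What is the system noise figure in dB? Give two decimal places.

Convert to linear (a loss of L dB is a gain of −L dB): F_i = 10^(NF_i/10), G_i = 10^(G_i,dB/10)
  Stage 1: F_1 = 10^(1.24/10) = 1.330, G_1 = 10^(11.5/10) = 14.13
  Stage 2: F_2 = 10^(7.05/10) = 5.070, G_2 = 10^(−6.63/10) = 0.2173
Friis cascade:
  F = 1.330 + (5.070 − 1)/14.13 = 1.619
NF = 10 log₁₀(1.619) = 2.09 dB

2.09 dB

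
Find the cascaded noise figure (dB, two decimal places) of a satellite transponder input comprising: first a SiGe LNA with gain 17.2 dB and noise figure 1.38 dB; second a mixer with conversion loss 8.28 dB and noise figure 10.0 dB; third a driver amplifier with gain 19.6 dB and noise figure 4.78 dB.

2.56 dB

Convert to linear (a loss of L dB is a gain of −L dB): F_i = 10^(NF_i/10), G_i = 10^(G_i,dB/10)
  Stage 1: F_1 = 10^(1.38/10) = 1.374, G_1 = 10^(17.2/10) = 52.48
  Stage 2: F_2 = 10^(10.0/10) = 10.00, G_2 = 10^(−8.28/10) = 0.1486
  Stage 3: F_3 = 10^(4.78/10) = 3.006, G_3 = 10^(19.6/10) = 91.20
Friis cascade:
  F = 1.374 + (10.00 − 1)/52.48 + (3.006 − 1)/7.798 = 1.803
NF = 10 log₁₀(1.803) = 2.56 dB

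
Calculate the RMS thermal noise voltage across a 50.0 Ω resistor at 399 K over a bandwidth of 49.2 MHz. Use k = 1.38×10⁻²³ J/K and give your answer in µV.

V_n = √(4kTRB)
4kTRB = 4 × 1.38×10⁻²³ × 399 × 5.00×10¹ × 4.92×10⁷ = 5.42×10⁻¹¹ V²
V_n = √(5.42×10⁻¹¹) = 7.36×10⁻⁶ V = 7.36 µV

7.36 µV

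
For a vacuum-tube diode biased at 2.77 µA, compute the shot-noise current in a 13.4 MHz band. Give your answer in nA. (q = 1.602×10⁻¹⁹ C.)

I_n = √(2qI·B)
2qI·B = 2 × 1.602×10⁻¹⁹ × 2.77×10⁻⁶ × 1.34×10⁷ = 1.19×10⁻¹⁷ A²
I_n = √(1.19×10⁻¹⁷) = 3.45×10⁻⁹ A = 3.45 nA

3.45 nA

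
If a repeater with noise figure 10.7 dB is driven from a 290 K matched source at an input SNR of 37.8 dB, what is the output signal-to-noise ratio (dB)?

By definition F = SNR_in/SNR_out, so in dB: SNR_out = SNR_in − NF
SNR_out = 37.8 − 10.7 = 27.1 dB

27.1 dB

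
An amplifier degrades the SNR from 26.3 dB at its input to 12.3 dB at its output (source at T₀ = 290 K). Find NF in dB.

14.0 dB

NF (dB) = SNR_in(dB) − SNR_out(dB) when the source is at T₀
NF = 26.3 − 12.3 = 14.0 dB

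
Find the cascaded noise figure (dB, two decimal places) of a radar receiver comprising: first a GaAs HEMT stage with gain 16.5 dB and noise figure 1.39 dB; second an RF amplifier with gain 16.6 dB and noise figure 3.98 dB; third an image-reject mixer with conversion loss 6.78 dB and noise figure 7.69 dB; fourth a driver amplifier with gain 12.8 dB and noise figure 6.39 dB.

Convert to linear (a loss of L dB is a gain of −L dB): F_i = 10^(NF_i/10), G_i = 10^(G_i,dB/10)
  Stage 1: F_1 = 10^(1.39/10) = 1.377, G_1 = 10^(16.5/10) = 44.67
  Stage 2: F_2 = 10^(3.98/10) = 2.500, G_2 = 10^(16.6/10) = 45.71
  Stage 3: F_3 = 10^(7.69/10) = 5.875, G_3 = 10^(−6.78/10) = 0.2099
  Stage 4: F_4 = 10^(6.39/10) = 4.355, G_4 = 10^(12.8/10) = 19.05
Friis cascade:
  F = 1.377 + (2.500 − 1)/44.67 + (5.875 − 1)/2042 + (4.355 − 1)/428.5 = 1.421
NF = 10 log₁₀(1.421) = 1.53 dB

1.53 dB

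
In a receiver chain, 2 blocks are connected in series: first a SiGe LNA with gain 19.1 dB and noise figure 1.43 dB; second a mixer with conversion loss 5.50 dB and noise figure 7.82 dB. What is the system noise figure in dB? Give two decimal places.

Convert to linear (a loss of L dB is a gain of −L dB): F_i = 10^(NF_i/10), G_i = 10^(G_i,dB/10)
  Stage 1: F_1 = 10^(1.43/10) = 1.390, G_1 = 10^(19.1/10) = 81.28
  Stage 2: F_2 = 10^(7.82/10) = 6.053, G_2 = 10^(−5.50/10) = 0.2818
Friis cascade:
  F = 1.390 + (6.053 − 1)/81.28 = 1.452
NF = 10 log₁₀(1.452) = 1.62 dB

1.62 dB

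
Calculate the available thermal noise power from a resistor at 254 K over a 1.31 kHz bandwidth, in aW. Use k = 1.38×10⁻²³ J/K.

P_n = kTB = 1.38×10⁻²³ × 254 × 1.31×10³ = 4.59×10⁻¹⁸ W = 4.59 aW

4.59 aW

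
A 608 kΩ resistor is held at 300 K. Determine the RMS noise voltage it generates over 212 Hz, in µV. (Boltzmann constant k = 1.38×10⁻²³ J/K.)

1.46 µV

V_n = √(4kTRB)
4kTRB = 4 × 1.38×10⁻²³ × 300 × 6.08×10⁵ × 2.12×10² = 2.13×10⁻¹² V²
V_n = √(2.13×10⁻¹²) = 1.46×10⁻⁶ V = 1.46 µV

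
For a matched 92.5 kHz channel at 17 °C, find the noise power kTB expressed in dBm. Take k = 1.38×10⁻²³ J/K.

T = 17 °C + 273.15 = 290.15 K
P_n = kTB = 1.38×10⁻²³ × 290.15 × 9.25×10⁴ = 3.70×10⁻¹⁶ W
In dBm: 10 log₁₀(3.70×10⁻¹⁶ / 10⁻³) = −124.3 dBm

−124.3 dBm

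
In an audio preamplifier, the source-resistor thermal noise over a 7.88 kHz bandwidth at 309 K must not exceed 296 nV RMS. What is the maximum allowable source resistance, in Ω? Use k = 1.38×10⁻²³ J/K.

Johnson–Nyquist: V_n = √(4kTRB) ⇒ R = V_n² / (4kTB)
4kTB = 4 × 1.38×10⁻²³ × 309 × 7.88×10³ = 1.34×10⁻¹⁶
R = (2.96×10⁻⁷)² / 1.34×10⁻¹⁶ = 6.52×10² Ω = 652 Ω

652 Ω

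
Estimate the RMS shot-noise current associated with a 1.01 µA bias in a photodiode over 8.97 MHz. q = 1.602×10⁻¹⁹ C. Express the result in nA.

I_n = √(2qI·B)
2qI·B = 2 × 1.602×10⁻¹⁹ × 1.01×10⁻⁶ × 8.97×10⁶ = 2.90×10⁻¹⁸ A²
I_n = √(2.90×10⁻¹⁸) = 1.70×10⁻⁹ A = 1.70 nA

1.70 nA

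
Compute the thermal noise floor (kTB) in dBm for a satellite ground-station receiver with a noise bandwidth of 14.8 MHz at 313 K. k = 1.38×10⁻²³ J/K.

−101.9 dBm

P_n = kTB = 1.38×10⁻²³ × 313 × 1.48×10⁷ = 6.39×10⁻¹⁴ W
In dBm: 10 log₁₀(6.39×10⁻¹⁴ / 10⁻³) = −101.9 dBm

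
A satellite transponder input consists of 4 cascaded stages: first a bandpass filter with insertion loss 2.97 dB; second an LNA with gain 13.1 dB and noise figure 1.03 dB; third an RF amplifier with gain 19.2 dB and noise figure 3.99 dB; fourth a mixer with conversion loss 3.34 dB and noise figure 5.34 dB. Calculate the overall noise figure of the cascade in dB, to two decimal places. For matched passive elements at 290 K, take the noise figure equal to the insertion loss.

4.25 dB

Convert to linear (a loss of L dB is a gain of −L dB): F_i = 10^(NF_i/10), G_i = 10^(G_i,dB/10)
  Stage 1: F_1 = 10^(2.97/10) = 1.982, G_1 = 10^(−2.97/10) = 0.5047
  Stage 2: F_2 = 10^(1.03/10) = 1.268, G_2 = 10^(13.1/10) = 20.42
  Stage 3: F_3 = 10^(3.99/10) = 2.506, G_3 = 10^(19.2/10) = 83.18
  Stage 4: F_4 = 10^(5.34/10) = 3.420, G_4 = 10^(−3.34/10) = 0.4634
Friis cascade:
  F = 1.982 + (1.268 − 1)/0.5047 + (2.506 − 1)/10.30 + (3.420 − 1)/857.0 = 2.661
NF = 10 log₁₀(2.661) = 4.25 dB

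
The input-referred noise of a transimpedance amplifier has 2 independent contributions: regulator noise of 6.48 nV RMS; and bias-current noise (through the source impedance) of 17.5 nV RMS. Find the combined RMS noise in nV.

18.7 nV

Uncorrelated sources add in power (mean-square): V_tot = √(ΣV_i²)
V_tot = √[(6.48×10⁻⁹)² + (1.75×10⁻⁸)²] = 1.87×10⁻⁸ V = 18.7 nV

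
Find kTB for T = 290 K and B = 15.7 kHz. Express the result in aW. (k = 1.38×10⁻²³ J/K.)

62.8 aW

P_n = kTB = 1.38×10⁻²³ × 290 × 1.57×10⁴ = 6.28×10⁻¹⁷ W = 62.8 aW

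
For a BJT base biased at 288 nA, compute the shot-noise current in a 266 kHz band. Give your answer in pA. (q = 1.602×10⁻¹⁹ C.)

I_n = √(2qI·B)
2qI·B = 2 × 1.602×10⁻¹⁹ × 2.88×10⁻⁷ × 2.66×10⁵ = 2.45×10⁻²⁰ A²
I_n = √(2.45×10⁻²⁰) = 1.57×10⁻¹⁰ A = 157 pA

157 pA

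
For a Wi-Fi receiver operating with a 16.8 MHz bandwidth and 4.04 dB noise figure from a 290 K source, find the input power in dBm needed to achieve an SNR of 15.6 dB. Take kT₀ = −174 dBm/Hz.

Sensitivity = −174 + 10 log₁₀(B) + NF + SNR_min
= −174 + 72.25 + 4.04 + 15.6
= −82.11 dBm → −82.1 dBm

−82.1 dBm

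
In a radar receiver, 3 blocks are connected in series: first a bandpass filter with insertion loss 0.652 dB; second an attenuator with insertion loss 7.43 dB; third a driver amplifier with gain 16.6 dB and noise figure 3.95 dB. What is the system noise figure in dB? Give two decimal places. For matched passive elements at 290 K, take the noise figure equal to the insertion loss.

12.03 dB

Convert to linear (a loss of L dB is a gain of −L dB): F_i = 10^(NF_i/10), G_i = 10^(G_i,dB/10)
  Stage 1: F_1 = 10^(0.652/10) = 1.162, G_1 = 10^(−0.652/10) = 0.8606
  Stage 2: F_2 = 10^(7.43/10) = 5.534, G_2 = 10^(−7.43/10) = 0.1807
  Stage 3: F_3 = 10^(3.95/10) = 2.483, G_3 = 10^(16.6/10) = 45.71
Friis cascade:
  F = 1.162 + (5.534 − 1)/0.8606 + (2.483 − 1)/0.1555 = 15.97
NF = 10 log₁₀(15.97) = 12.03 dB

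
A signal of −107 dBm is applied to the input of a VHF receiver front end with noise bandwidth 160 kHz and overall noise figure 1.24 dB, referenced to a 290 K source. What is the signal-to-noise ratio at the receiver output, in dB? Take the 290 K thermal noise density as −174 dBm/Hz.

Noise floor: N = −174 + 10 log₁₀(B) + NF
10 log₁₀(1.60×10⁵) = 52.04 dB
N = −174 + 52.04 + 1.24 = −120.72 dBm
SNR = P_sig − N = −107 − (−120.72) = 13.72 dB → 13.7 dB

13.7 dB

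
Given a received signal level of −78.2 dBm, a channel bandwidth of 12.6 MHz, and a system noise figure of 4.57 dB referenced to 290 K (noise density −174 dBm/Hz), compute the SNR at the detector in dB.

Noise floor: N = −174 + 10 log₁₀(B) + NF
10 log₁₀(1.26×10⁷) = 71 dB
N = −174 + 71 + 4.57 = −98.43 dBm
SNR = P_sig − N = −78.2 − (−98.43) = 20.23 dB → 20.2 dB

20.2 dB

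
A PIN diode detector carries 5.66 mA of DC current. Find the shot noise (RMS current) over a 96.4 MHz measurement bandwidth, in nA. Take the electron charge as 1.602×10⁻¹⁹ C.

I_n = √(2qI·B)
2qI·B = 2 × 1.602×10⁻¹⁹ × 5.66×10⁻³ × 9.64×10⁷ = 1.75×10⁻¹³ A²
I_n = √(1.75×10⁻¹³) = 4.18×10⁻⁷ A = 418 nA

418 nA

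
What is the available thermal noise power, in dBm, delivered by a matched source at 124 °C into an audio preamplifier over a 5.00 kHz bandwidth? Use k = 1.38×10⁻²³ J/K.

−135.6 dBm

T = 124 °C + 273.15 = 397.15 K
P_n = kTB = 1.38×10⁻²³ × 397.15 × 5.00×10³ = 2.74×10⁻¹⁷ W
In dBm: 10 log₁₀(2.74×10⁻¹⁷ / 10⁻³) = −135.6 dBm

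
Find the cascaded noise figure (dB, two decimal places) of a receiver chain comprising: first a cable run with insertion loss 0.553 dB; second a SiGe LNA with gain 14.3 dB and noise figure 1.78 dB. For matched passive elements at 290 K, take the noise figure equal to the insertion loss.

Convert to linear (a loss of L dB is a gain of −L dB): F_i = 10^(NF_i/10), G_i = 10^(G_i,dB/10)
  Stage 1: F_1 = 10^(0.553/10) = 1.136, G_1 = 10^(−0.553/10) = 0.8804
  Stage 2: F_2 = 10^(1.78/10) = 1.507, G_2 = 10^(14.3/10) = 26.92
Friis cascade:
  F = 1.136 + (1.507 − 1)/0.8804 = 1.711
NF = 10 log₁₀(1.711) = 2.33 dB

2.33 dB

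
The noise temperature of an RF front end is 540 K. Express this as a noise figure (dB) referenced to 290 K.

F = 1 + T_e/T₀ = 1 + 540/290 = 2.86207
NF = 10 log₁₀(2.86207) = 4.57 dB

4.57 dB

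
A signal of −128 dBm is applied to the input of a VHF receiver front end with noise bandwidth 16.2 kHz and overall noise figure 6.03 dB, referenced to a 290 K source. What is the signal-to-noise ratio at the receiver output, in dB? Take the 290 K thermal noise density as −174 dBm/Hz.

Noise floor: N = −174 + 10 log₁₀(B) + NF
10 log₁₀(1.62×10⁴) = 42.1 dB
N = −174 + 42.1 + 6.03 = −125.87 dBm
SNR = P_sig − N = −128 − (−125.87) = −2.13 dB → −2.1 dB

−2.1 dB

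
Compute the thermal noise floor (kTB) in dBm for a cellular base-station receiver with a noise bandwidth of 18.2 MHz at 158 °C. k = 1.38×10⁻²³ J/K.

T = 158 °C + 273.15 = 431.15 K
P_n = kTB = 1.38×10⁻²³ × 431.15 × 1.82×10⁷ = 1.08×10⁻¹³ W
In dBm: 10 log₁₀(1.08×10⁻¹³ / 10⁻³) = −99.7 dBm

−99.7 dBm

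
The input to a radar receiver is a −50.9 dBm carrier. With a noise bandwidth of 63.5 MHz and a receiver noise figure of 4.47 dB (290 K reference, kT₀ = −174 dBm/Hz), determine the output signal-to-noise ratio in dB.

40.6 dB

Noise floor: N = −174 + 10 log₁₀(B) + NF
10 log₁₀(6.35×10⁷) = 78.03 dB
N = −174 + 78.03 + 4.47 = −91.50 dBm
SNR = P_sig − N = −50.9 − (−91.50) = 40.60 dB → 40.6 dB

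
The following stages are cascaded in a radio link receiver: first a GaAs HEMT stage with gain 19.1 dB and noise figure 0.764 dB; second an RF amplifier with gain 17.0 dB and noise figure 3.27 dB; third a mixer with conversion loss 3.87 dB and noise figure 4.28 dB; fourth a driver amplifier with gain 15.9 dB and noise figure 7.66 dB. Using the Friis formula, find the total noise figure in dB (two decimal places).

0.83 dB

Convert to linear (a loss of L dB is a gain of −L dB): F_i = 10^(NF_i/10), G_i = 10^(G_i,dB/10)
  Stage 1: F_1 = 10^(0.764/10) = 1.192, G_1 = 10^(19.1/10) = 81.28
  Stage 2: F_2 = 10^(3.27/10) = 2.123, G_2 = 10^(17.0/10) = 50.12
  Stage 3: F_3 = 10^(4.28/10) = 2.679, G_3 = 10^(−3.87/10) = 0.4102
  Stage 4: F_4 = 10^(7.66/10) = 5.834, G_4 = 10^(15.9/10) = 38.90
Friis cascade:
  F = 1.192 + (2.123 − 1)/81.28 + (2.679 − 1)/4074 + (5.834 − 1)/1671 = 1.209
NF = 10 log₁₀(1.209) = 0.83 dB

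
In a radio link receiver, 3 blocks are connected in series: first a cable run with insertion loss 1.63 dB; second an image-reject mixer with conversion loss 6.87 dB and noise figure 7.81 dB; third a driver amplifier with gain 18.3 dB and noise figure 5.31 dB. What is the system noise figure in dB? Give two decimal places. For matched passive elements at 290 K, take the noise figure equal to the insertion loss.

Convert to linear (a loss of L dB is a gain of −L dB): F_i = 10^(NF_i/10), G_i = 10^(G_i,dB/10)
  Stage 1: F_1 = 10^(1.63/10) = 1.455, G_1 = 10^(−1.63/10) = 0.6871
  Stage 2: F_2 = 10^(7.81/10) = 6.039, G_2 = 10^(−6.87/10) = 0.2056
  Stage 3: F_3 = 10^(5.31/10) = 3.396, G_3 = 10^(18.3/10) = 67.61
Friis cascade:
  F = 1.455 + (6.039 − 1)/0.6871 + (3.396 − 1)/0.1413 = 25.75
NF = 10 log₁₀(25.75) = 14.11 dB

14.11 dB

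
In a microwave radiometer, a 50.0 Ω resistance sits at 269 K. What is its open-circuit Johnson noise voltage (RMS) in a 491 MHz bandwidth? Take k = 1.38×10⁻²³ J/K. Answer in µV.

19.1 µV

V_n = √(4kTRB)
4kTRB = 4 × 1.38×10⁻²³ × 269 × 5.00×10¹ × 4.91×10⁸ = 3.65×10⁻¹⁰ V²
V_n = √(3.65×10⁻¹⁰) = 1.91×10⁻⁵ V = 19.1 µV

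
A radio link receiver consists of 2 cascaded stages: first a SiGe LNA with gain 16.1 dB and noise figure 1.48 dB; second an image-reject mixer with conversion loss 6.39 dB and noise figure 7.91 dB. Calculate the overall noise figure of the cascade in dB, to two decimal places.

Convert to linear (a loss of L dB is a gain of −L dB): F_i = 10^(NF_i/10), G_i = 10^(G_i,dB/10)
  Stage 1: F_1 = 10^(1.48/10) = 1.406, G_1 = 10^(16.1/10) = 40.74
  Stage 2: F_2 = 10^(7.91/10) = 6.180, G_2 = 10^(−6.39/10) = 0.2296
Friis cascade:
  F = 1.406 + (6.180 − 1)/40.74 = 1.533
NF = 10 log₁₀(1.533) = 1.86 dB

1.86 dB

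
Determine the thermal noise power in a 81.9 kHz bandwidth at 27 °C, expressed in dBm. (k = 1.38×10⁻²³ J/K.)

T = 27 °C + 273.15 = 300.15 K
P_n = kTB = 1.38×10⁻²³ × 300.15 × 8.19×10⁴ = 3.39×10⁻¹⁶ W
In dBm: 10 log₁₀(3.39×10⁻¹⁶ / 10⁻³) = −124.7 dBm

−124.7 dBm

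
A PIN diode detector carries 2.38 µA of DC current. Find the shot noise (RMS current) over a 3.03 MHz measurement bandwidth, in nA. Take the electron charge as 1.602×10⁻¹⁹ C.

1.52 nA

I_n = √(2qI·B)
2qI·B = 2 × 1.602×10⁻¹⁹ × 2.38×10⁻⁶ × 3.03×10⁶ = 2.31×10⁻¹⁸ A²
I_n = √(2.31×10⁻¹⁸) = 1.52×10⁻⁹ A = 1.52 nA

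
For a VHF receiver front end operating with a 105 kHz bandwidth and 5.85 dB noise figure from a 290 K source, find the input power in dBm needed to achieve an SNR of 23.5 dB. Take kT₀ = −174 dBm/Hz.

Sensitivity = −174 + 10 log₁₀(B) + NF + SNR_min
= −174 + 50.21 + 5.85 + 23.5
= −94.44 dBm → −94.4 dBm

−94.4 dBm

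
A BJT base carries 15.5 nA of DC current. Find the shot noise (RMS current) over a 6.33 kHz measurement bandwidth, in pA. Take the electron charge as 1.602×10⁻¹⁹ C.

5.61 pA

I_n = √(2qI·B)
2qI·B = 2 × 1.602×10⁻¹⁹ × 1.55×10⁻⁸ × 6.33×10³ = 3.14×10⁻²³ A²
I_n = √(3.14×10⁻²³) = 5.61×10⁻¹² A = 5.61 pA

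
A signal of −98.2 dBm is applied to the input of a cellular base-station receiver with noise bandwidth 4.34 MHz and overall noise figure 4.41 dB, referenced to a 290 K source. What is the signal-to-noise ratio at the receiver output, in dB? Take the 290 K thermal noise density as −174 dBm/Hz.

Noise floor: N = −174 + 10 log₁₀(B) + NF
10 log₁₀(4.34×10⁶) = 66.37 dB
N = −174 + 66.37 + 4.41 = −103.22 dBm
SNR = P_sig − N = −98.2 − (−103.22) = 5.02 dB → 5.0 dB

5.0 dB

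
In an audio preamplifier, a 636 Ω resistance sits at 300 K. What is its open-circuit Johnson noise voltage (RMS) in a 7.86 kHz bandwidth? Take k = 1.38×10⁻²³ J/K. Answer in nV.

V_n = √(4kTRB)
4kTRB = 4 × 1.38×10⁻²³ × 300 × 6.36×10² × 7.86×10³ = 8.28×10⁻¹⁴ V²
V_n = √(8.28×10⁻¹⁴) = 2.88×10⁻⁷ V = 288 nV

288 nV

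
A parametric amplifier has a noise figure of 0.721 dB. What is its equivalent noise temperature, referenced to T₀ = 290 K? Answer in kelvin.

F = 10^(0.721/10) = 1.18059
T_e = (F − 1)·T₀ = (1.18059 − 1) × 290 = 52.4 K

52.4 K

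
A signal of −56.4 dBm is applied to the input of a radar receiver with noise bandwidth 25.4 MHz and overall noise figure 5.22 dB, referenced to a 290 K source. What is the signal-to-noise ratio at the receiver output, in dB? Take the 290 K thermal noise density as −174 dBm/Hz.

Noise floor: N = −174 + 10 log₁₀(B) + NF
10 log₁₀(2.54×10⁷) = 74.05 dB
N = −174 + 74.05 + 5.22 = −94.73 dBm
SNR = P_sig − N = −56.4 − (−94.73) = 38.33 dB → 38.3 dB

38.3 dB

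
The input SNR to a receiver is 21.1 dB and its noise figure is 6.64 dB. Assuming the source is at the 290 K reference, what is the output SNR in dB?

By definition F = SNR_in/SNR_out, so in dB: SNR_out = SNR_in − NF
SNR_out = 21.1 − 6.64 = 14.46 dB

14.46 dB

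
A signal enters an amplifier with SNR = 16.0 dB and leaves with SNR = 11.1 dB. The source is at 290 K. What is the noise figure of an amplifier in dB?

NF (dB) = SNR_in(dB) − SNR_out(dB) when the source is at T₀
NF = 16.0 − 11.1 = 4.9 dB

4.9 dB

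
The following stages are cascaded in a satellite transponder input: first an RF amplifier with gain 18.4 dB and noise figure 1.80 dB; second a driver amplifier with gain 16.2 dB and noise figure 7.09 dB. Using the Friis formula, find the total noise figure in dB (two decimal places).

1.97 dB

Convert to linear (a loss of L dB is a gain of −L dB): F_i = 10^(NF_i/10), G_i = 10^(G_i,dB/10)
  Stage 1: F_1 = 10^(1.80/10) = 1.514, G_1 = 10^(18.4/10) = 69.18
  Stage 2: F_2 = 10^(7.09/10) = 5.117, G_2 = 10^(16.2/10) = 41.69
Friis cascade:
  F = 1.514 + (5.117 − 1)/69.18 = 1.573
NF = 10 log₁₀(1.573) = 1.97 dB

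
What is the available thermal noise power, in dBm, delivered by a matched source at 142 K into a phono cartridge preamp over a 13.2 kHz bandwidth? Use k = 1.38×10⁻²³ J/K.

P_n = kTB = 1.38×10⁻²³ × 142 × 1.32×10⁴ = 2.59×10⁻¹⁷ W
In dBm: 10 log₁₀(2.59×10⁻¹⁷ / 10⁻³) = −135.9 dBm

−135.9 dBm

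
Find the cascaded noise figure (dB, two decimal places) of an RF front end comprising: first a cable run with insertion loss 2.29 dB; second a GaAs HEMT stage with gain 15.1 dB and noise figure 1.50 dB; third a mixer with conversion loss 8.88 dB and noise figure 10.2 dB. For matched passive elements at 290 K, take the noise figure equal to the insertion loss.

4.61 dB

Convert to linear (a loss of L dB is a gain of −L dB): F_i = 10^(NF_i/10), G_i = 10^(G_i,dB/10)
  Stage 1: F_1 = 10^(2.29/10) = 1.694, G_1 = 10^(−2.29/10) = 0.5902
  Stage 2: F_2 = 10^(1.50/10) = 1.413, G_2 = 10^(15.1/10) = 32.36
  Stage 3: F_3 = 10^(10.2/10) = 10.47, G_3 = 10^(−8.88/10) = 0.1294
Friis cascade:
  F = 1.694 + (1.413 − 1)/0.5902 + (10.47 − 1)/19.10 = 2.889
NF = 10 log₁₀(2.889) = 4.61 dB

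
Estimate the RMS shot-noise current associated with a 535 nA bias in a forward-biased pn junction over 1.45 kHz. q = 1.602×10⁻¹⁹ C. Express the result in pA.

I_n = √(2qI·B)
2qI·B = 2 × 1.602×10⁻¹⁹ × 5.35×10⁻⁷ × 1.45×10³ = 2.49×10⁻²² A²
I_n = √(2.49×10⁻²²) = 1.58×10⁻¹¹ A = 15.8 pA

15.8 pA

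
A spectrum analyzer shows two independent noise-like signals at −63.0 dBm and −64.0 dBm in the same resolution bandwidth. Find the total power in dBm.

−60.5 dBm

Convert to linear, add, convert back:
P₁ = 5.01×10⁻¹⁰ W, P₂ = 3.98×10⁻¹⁰ W
P_tot = 8.99×10⁻¹⁰ W → 10 log₁₀(P_tot / 10⁻³) = −60.5 dBm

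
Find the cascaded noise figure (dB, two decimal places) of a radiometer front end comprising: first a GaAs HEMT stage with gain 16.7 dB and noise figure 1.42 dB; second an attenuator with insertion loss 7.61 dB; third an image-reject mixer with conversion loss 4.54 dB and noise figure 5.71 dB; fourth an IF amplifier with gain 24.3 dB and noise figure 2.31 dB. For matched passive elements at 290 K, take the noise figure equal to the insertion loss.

Convert to linear (a loss of L dB is a gain of −L dB): F_i = 10^(NF_i/10), G_i = 10^(G_i,dB/10)
  Stage 1: F_1 = 10^(1.42/10) = 1.387, G_1 = 10^(16.7/10) = 46.77
  Stage 2: F_2 = 10^(7.61/10) = 5.768, G_2 = 10^(−7.61/10) = 0.1734
  Stage 3: F_3 = 10^(5.71/10) = 3.724, G_3 = 10^(−4.54/10) = 0.3516
  Stage 4: F_4 = 10^(2.31/10) = 1.702, G_4 = 10^(24.3/10) = 269.2
Friis cascade:
  F = 1.387 + (5.768 − 1)/46.77 + (3.724 − 1)/8.110 + (1.702 − 1)/2.851 = 2.071
NF = 10 log₁₀(2.071) = 3.16 dB

3.16 dB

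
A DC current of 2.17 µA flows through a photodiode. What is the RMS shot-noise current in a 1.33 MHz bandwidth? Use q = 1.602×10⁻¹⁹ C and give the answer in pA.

962 pA

I_n = √(2qI·B)
2qI·B = 2 × 1.602×10⁻¹⁹ × 2.17×10⁻⁶ × 1.33×10⁶ = 9.25×10⁻¹⁹ A²
I_n = √(9.25×10⁻¹⁹) = 9.62×10⁻¹⁰ A = 962 pA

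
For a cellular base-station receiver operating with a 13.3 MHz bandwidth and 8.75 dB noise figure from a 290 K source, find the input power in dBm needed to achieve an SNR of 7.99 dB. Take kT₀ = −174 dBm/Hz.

Sensitivity = −174 + 10 log₁₀(B) + NF + SNR_min
= −174 + 71.24 + 8.75 + 7.99
= −86.02 dBm → −86.0 dBm

−86.0 dBm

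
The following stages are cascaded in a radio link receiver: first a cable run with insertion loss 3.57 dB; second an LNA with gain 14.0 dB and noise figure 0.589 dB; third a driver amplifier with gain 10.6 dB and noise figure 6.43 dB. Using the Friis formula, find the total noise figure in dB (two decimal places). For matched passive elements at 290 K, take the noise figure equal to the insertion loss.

Convert to linear (a loss of L dB is a gain of −L dB): F_i = 10^(NF_i/10), G_i = 10^(G_i,dB/10)
  Stage 1: F_1 = 10^(3.57/10) = 2.275, G_1 = 10^(−3.57/10) = 0.4395
  Stage 2: F_2 = 10^(0.589/10) = 1.145, G_2 = 10^(14.0/10) = 25.12
  Stage 3: F_3 = 10^(6.43/10) = 4.395, G_3 = 10^(10.6/10) = 11.48
Friis cascade:
  F = 2.275 + (1.145 − 1)/0.4395 + (4.395 − 1)/11.04 = 2.913
NF = 10 log₁₀(2.913) = 4.64 dB

4.64 dB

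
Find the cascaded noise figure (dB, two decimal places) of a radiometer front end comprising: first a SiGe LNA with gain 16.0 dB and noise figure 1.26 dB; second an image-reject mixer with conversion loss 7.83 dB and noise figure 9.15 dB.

1.81 dB

Convert to linear (a loss of L dB is a gain of −L dB): F_i = 10^(NF_i/10), G_i = 10^(G_i,dB/10)
  Stage 1: F_1 = 10^(1.26/10) = 1.337, G_1 = 10^(16.0/10) = 39.81
  Stage 2: F_2 = 10^(9.15/10) = 8.222, G_2 = 10^(−7.83/10) = 0.1648
Friis cascade:
  F = 1.337 + (8.222 − 1)/39.81 = 1.518
NF = 10 log₁₀(1.518) = 1.81 dB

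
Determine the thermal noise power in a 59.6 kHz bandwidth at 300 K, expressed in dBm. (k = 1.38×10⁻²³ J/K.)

−126.1 dBm

P_n = kTB = 1.38×10⁻²³ × 300 × 5.96×10⁴ = 2.47×10⁻¹⁶ W
In dBm: 10 log₁₀(2.47×10⁻¹⁶ / 10⁻³) = −126.1 dBm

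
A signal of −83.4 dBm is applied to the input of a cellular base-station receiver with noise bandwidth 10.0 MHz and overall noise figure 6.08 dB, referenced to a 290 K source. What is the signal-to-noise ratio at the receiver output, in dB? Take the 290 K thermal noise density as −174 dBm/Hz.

14.5 dB

Noise floor: N = −174 + 10 log₁₀(B) + NF
10 log₁₀(1.00×10⁷) = 70 dB
N = −174 + 70 + 6.08 = −97.92 dBm
SNR = P_sig − N = −83.4 − (−97.92) = 14.52 dB → 14.5 dB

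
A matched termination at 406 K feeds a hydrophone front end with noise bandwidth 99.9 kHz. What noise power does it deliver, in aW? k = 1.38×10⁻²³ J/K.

560 aW

P_n = kTB = 1.38×10⁻²³ × 406 × 9.99×10⁴ = 5.60×10⁻¹⁶ W = 560 aW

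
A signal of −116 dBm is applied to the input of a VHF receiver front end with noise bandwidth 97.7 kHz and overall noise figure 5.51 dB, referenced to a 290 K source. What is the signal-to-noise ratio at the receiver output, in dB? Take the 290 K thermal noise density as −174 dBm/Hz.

2.6 dB

Noise floor: N = −174 + 10 log₁₀(B) + NF
10 log₁₀(9.77×10⁴) = 49.9 dB
N = −174 + 49.9 + 5.51 = −118.59 dBm
SNR = P_sig − N = −116 − (−118.59) = 2.59 dB → 2.6 dB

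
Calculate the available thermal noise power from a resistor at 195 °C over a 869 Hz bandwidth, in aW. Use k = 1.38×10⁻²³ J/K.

T = 195 °C + 273.15 = 468.15 K
P_n = kTB = 1.38×10⁻²³ × 468.15 × 8.69×10² = 5.61×10⁻¹⁸ W = 5.61 aW

5.61 aW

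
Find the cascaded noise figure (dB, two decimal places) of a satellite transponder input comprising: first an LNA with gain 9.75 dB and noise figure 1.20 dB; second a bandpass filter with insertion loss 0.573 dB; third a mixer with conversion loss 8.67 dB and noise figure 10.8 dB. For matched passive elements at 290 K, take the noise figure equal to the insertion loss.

4.26 dB

Convert to linear (a loss of L dB is a gain of −L dB): F_i = 10^(NF_i/10), G_i = 10^(G_i,dB/10)
  Stage 1: F_1 = 10^(1.20/10) = 1.318, G_1 = 10^(9.75/10) = 9.441
  Stage 2: F_2 = 10^(0.573/10) = 1.141, G_2 = 10^(−0.573/10) = 0.8764
  Stage 3: F_3 = 10^(10.8/10) = 12.02, G_3 = 10^(−8.67/10) = 0.1358
Friis cascade:
  F = 1.318 + (1.141 − 1)/9.441 + (12.02 − 1)/8.274 = 2.665
NF = 10 log₁₀(2.665) = 4.26 dB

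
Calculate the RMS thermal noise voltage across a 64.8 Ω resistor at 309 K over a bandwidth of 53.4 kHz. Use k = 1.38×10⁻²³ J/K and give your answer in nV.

V_n = √(4kTRB)
4kTRB = 4 × 1.38×10⁻²³ × 309 × 6.48×10¹ × 5.34×10⁴ = 5.90×10⁻¹⁴ V²
V_n = √(5.90×10⁻¹⁴) = 2.43×10⁻⁷ V = 243 nV

243 nV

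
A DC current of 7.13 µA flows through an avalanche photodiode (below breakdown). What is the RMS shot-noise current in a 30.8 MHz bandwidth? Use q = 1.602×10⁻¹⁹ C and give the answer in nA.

I_n = √(2qI·B)
2qI·B = 2 × 1.602×10⁻¹⁹ × 7.13×10⁻⁶ × 3.08×10⁷ = 7.04×10⁻¹⁷ A²
I_n = √(7.04×10⁻¹⁷) = 8.39×10⁻⁹ A = 8.39 nA

8.39 nA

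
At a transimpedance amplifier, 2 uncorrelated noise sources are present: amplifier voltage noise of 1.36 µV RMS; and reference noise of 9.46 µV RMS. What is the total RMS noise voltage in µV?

Uncorrelated sources add in power (mean-square): V_tot = √(ΣV_i²)
V_tot = √[(1.36×10⁻⁶)² + (9.46×10⁻⁶)²] = 9.56×10⁻⁶ V = 9.56 µV

9.56 µV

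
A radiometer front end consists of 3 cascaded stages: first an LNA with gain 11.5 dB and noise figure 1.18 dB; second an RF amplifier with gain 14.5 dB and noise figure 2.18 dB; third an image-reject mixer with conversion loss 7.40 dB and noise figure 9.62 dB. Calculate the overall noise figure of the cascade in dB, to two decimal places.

Convert to linear (a loss of L dB is a gain of −L dB): F_i = 10^(NF_i/10), G_i = 10^(G_i,dB/10)
  Stage 1: F_1 = 10^(1.18/10) = 1.312, G_1 = 10^(11.5/10) = 14.13
  Stage 2: F_2 = 10^(2.18/10) = 1.652, G_2 = 10^(14.5/10) = 28.18
  Stage 3: F_3 = 10^(9.62/10) = 9.162, G_3 = 10^(−7.40/10) = 0.1820
Friis cascade:
  F = 1.312 + (1.652 − 1)/14.13 + (9.162 − 1)/398.1 = 1.379
NF = 10 log₁₀(1.379) = 1.40 dB

1.40 dB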